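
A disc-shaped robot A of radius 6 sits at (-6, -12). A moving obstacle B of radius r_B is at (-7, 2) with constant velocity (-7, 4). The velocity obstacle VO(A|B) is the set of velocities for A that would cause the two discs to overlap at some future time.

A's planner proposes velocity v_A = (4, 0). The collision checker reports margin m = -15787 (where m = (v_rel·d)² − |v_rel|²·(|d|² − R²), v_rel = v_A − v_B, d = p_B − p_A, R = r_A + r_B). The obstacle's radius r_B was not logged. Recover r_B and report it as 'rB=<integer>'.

m = -15787
d = (-1, 14);  v_rel = (11, -4),  |v_rel|² = 137
v_rel×d = (11)·(14) − (-4)·(-1) = 150
since m = R²·137 − 150²:  R² = (22500 + -15787) / 137 = 49
R = √49 = 7  ⇒  r_B = 7 − 6 = 1

rB=1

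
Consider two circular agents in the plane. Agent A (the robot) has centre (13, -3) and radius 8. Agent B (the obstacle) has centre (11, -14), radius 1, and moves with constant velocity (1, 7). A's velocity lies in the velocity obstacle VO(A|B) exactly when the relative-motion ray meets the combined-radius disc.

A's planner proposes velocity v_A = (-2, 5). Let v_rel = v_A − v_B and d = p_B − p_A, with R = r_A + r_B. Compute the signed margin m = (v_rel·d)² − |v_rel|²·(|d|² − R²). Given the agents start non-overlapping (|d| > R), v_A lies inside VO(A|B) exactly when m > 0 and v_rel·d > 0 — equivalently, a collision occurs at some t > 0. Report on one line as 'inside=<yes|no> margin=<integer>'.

d = (-2, -11),  |d|² = 125;  R = 8+1 = 9,  c = 125−9² = 44
v_rel = (-3, -2),  |v_rel|² = 13;  v_rel·d = (-3)·(-2) + (-2)·(-11) = 28
13·t² − 56·t + 44 = 0  ⇒  m = 28² − 13·44 = 212
m = 212 > 0,  v_rel·d = 28 > 0  ⇒  inside

inside=yes margin=212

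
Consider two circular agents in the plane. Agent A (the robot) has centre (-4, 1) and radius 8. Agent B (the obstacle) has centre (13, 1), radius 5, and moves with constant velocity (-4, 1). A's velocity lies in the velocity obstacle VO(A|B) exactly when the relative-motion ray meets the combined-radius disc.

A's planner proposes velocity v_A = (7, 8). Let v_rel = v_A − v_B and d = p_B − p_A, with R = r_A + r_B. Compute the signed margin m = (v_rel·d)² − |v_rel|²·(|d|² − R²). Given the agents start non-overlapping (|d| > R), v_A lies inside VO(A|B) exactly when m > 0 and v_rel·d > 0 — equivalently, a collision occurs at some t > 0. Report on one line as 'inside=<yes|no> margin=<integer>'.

d = (17, 0),  |d|² = 289;  R = 8+5 = 13,  c = 289−13² = 120
v_rel = (11, 7),  |v_rel|² = 170;  v_rel·d = (11)·(17) + (7)·(0) = 187
170·t² − 374·t + 120 = 0  ⇒  m = 187² − 170·120 = 14569
m = 14569 > 0,  v_rel·d = 187 > 0  ⇒  inside

inside=yes margin=14569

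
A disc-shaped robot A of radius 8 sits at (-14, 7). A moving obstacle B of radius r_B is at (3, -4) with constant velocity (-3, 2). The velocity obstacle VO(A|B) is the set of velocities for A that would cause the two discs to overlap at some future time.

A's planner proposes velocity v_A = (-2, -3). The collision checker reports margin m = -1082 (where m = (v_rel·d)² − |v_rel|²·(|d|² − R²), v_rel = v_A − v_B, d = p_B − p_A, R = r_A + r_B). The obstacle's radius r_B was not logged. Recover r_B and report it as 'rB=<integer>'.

m = -1082
d = (17, -11);  v_rel = (1, -5),  |v_rel|² = 26
v_rel×d = (1)·(-11) − (-5)·(17) = 74
since m = R²·26 − 74²:  R² = (5476 + -1082) / 26 = 169
R = √169 = 13  ⇒  r_B = 13 − 8 = 5

rB=5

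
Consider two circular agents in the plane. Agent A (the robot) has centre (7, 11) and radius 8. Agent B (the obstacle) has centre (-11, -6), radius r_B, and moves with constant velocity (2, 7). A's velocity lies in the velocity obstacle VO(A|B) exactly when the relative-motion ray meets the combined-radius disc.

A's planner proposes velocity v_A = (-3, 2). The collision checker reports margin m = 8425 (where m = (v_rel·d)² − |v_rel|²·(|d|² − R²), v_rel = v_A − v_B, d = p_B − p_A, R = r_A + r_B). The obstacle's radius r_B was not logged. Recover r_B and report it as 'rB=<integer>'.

m = 8425
d = (-18, -17);  v_rel = (-5, -5),  |v_rel|² = 50
v_rel×d = (-5)·(-17) − (-5)·(-18) = -5
since m = R²·50 − (-5)²:  R² = (25 + 8425) / 50 = 169
R = √169 = 13  ⇒  r_B = 13 − 8 = 5

rB=5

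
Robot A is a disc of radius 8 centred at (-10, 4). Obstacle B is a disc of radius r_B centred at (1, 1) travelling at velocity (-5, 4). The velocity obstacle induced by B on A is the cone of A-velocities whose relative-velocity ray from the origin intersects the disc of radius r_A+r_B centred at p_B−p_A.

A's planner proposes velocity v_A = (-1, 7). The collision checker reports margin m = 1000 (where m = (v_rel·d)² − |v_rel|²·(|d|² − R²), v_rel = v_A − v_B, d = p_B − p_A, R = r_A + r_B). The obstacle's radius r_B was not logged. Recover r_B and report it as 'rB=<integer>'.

m = 1000
d = (11, -3);  v_rel = (4, 3),  |v_rel|² = 25
v_rel×d = (4)·(-3) − (3)·(11) = -45
since m = R²·25 − (-45)²:  R² = (2025 + 1000) / 25 = 121
R = √121 = 11  ⇒  r_B = 11 − 8 = 3

rB=3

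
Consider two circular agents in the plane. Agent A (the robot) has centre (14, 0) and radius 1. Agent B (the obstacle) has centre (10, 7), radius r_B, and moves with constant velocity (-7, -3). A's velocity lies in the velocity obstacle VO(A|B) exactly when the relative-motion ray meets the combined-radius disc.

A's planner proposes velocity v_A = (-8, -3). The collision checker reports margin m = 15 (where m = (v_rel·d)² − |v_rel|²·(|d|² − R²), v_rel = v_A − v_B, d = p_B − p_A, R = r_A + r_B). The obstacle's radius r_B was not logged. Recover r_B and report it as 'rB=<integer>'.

m = 15
d = (-4, 7);  v_rel = (-1, 0),  |v_rel|² = 1
v_rel×d = (-1)·(7) − (0)·(-4) = -7
since m = R²·1 − (-7)²:  R² = (49 + 15) / 1 = 64
R = √64 = 8  ⇒  r_B = 8 − 1 = 7

rB=7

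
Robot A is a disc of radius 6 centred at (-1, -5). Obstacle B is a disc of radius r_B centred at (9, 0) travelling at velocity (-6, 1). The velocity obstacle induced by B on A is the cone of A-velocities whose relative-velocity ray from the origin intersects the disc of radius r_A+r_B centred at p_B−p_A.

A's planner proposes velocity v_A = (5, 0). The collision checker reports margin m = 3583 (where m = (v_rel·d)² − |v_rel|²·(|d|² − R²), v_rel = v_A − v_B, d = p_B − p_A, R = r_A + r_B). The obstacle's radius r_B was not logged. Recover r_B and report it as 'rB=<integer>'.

m = 3583
d = (10, 5);  v_rel = (11, -1),  |v_rel|² = 122
v_rel×d = (11)·(5) − (-1)·(10) = 65
since m = R²·122 − 65²:  R² = (4225 + 3583) / 122 = 64
R = √64 = 8  ⇒  r_B = 8 − 6 = 2

rB=2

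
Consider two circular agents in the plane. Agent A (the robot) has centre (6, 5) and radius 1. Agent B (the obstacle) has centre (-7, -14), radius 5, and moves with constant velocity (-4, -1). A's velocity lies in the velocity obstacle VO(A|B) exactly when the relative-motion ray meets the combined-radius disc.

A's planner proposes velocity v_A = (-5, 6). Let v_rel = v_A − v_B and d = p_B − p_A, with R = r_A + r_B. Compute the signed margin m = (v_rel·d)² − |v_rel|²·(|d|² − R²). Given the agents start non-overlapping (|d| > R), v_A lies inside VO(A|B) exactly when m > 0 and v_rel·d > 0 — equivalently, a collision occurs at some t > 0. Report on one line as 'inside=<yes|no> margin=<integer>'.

d = (-13, -19),  |d|² = 530;  R = 1+5 = 6,  c = 530−6² = 494
v_rel = (-1, 7),  |v_rel|² = 50;  v_rel·d = (-1)·(-13) + (7)·(-19) = -120
50·t² + 240·t + 494 = 0  ⇒  m = (-120)² − 50·494 = -10300
m = -10300 < 0,  v_rel·d = -120 < 0  ⇒  outside

inside=no margin=-10300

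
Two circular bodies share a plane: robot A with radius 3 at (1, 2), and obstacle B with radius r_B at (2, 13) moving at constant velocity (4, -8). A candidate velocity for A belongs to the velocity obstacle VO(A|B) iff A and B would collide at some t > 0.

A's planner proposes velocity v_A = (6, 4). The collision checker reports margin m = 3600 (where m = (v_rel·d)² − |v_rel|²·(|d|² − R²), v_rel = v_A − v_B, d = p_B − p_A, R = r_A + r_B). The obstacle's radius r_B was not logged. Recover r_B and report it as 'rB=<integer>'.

m = 3600
d = (1, 11);  v_rel = (2, 12),  |v_rel|² = 148
v_rel×d = (2)·(11) − (12)·(1) = 10
since m = R²·148 − 10²:  R² = (100 + 3600) / 148 = 25
R = √25 = 5  ⇒  r_B = 5 − 3 = 2

rB=2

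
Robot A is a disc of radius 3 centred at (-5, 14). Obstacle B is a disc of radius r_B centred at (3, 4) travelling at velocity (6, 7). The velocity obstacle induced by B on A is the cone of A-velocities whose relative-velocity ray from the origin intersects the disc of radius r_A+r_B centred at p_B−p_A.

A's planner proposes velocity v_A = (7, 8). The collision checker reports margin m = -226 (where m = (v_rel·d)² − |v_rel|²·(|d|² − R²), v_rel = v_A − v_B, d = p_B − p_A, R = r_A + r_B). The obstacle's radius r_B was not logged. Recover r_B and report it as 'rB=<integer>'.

m = -226
d = (8, -10);  v_rel = (1, 1),  |v_rel|² = 2
v_rel×d = (1)·(-10) − (1)·(8) = -18
since m = R²·2 − (-18)²:  R² = (324 + -226) / 2 = 49
R = √49 = 7  ⇒  r_B = 7 − 3 = 4

rB=4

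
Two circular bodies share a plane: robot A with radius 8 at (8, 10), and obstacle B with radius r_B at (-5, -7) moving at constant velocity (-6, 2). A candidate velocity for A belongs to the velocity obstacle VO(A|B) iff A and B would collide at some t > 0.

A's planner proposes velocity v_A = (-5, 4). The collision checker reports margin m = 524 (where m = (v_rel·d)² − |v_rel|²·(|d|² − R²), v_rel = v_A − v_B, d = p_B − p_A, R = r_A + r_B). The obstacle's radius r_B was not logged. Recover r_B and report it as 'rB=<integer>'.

m = 524
d = (-13, -17);  v_rel = (1, 2),  |v_rel|² = 5
v_rel×d = (1)·(-17) − (2)·(-13) = 9
since m = R²·5 − 9²:  R² = (81 + 524) / 5 = 121
R = √121 = 11  ⇒  r_B = 11 − 8 = 3

rB=3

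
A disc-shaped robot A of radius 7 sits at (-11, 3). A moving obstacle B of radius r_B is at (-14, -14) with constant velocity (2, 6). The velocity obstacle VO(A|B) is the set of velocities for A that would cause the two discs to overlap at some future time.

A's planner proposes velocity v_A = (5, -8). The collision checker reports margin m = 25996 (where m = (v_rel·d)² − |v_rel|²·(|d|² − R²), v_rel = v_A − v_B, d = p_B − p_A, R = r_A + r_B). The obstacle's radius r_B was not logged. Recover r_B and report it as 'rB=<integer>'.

m = 25996
d = (-3, -17);  v_rel = (3, -14),  |v_rel|² = 205
v_rel×d = (3)·(-17) − (-14)·(-3) = -93
since m = R²·205 − (-93)²:  R² = (8649 + 25996) / 205 = 169
R = √169 = 13  ⇒  r_B = 13 − 7 = 6

rB=6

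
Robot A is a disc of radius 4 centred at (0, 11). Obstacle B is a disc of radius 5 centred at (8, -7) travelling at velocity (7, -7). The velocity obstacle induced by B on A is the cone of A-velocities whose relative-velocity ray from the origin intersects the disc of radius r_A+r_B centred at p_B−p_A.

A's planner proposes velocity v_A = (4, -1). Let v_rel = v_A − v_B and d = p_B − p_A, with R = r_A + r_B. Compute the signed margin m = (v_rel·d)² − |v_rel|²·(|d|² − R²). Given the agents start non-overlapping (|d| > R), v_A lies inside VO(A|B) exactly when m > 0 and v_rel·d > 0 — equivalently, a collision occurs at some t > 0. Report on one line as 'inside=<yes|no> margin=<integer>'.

d = (8, -18),  |d|² = 388;  R = 4+5 = 9,  c = 388−9² = 307
v_rel = (-3, 6),  |v_rel|² = 45;  v_rel·d = (-3)·(8) + (6)·(-18) = -132
45·t² + 264·t + 307 = 0  ⇒  m = (-132)² − 45·307 = 3609
m = 3609 > 0,  v_rel·d = -132 < 0  ⇒  outside

inside=no margin=3609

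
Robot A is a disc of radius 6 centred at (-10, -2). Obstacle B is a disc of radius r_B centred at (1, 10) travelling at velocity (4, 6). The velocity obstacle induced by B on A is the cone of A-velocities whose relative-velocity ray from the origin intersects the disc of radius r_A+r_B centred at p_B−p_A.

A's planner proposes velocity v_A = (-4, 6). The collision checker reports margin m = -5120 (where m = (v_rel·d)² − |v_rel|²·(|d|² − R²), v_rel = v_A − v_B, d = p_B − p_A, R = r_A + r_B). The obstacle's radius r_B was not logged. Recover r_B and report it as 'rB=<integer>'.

m = -5120
d = (11, 12);  v_rel = (-8, 0),  |v_rel|² = 64
v_rel×d = (-8)·(12) − (0)·(11) = -96
since m = R²·64 − (-96)²:  R² = (9216 + -5120) / 64 = 64
R = √64 = 8  ⇒  r_B = 8 − 6 = 2

rB=2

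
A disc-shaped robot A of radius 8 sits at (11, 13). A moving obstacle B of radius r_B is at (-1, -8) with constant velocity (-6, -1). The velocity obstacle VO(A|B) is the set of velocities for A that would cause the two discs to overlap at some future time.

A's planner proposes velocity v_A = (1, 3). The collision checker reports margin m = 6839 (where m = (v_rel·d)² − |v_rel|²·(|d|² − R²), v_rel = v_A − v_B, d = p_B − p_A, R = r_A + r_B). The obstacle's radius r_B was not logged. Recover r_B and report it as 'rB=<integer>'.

m = 6839
d = (-12, -21);  v_rel = (7, 4),  |v_rel|² = 65
v_rel×d = (7)·(-21) − (4)·(-12) = -99
since m = R²·65 − (-99)²:  R² = (9801 + 6839) / 65 = 256
R = √256 = 16  ⇒  r_B = 16 − 8 = 8

rB=8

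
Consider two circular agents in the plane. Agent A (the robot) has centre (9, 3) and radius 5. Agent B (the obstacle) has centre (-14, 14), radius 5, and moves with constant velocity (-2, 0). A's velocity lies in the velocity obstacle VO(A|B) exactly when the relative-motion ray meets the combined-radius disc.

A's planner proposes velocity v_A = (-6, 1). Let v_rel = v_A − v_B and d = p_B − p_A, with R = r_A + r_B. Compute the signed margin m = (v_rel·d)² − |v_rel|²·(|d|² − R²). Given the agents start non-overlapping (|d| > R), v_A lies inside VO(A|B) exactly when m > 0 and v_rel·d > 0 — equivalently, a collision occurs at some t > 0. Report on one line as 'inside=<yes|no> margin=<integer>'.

d = (-23, 11),  |d|² = 650;  R = 5+5 = 10,  c = 650−10² = 550
v_rel = (-4, 1),  |v_rel|² = 17;  v_rel·d = (-4)·(-23) + (1)·(11) = 103
17·t² − 206·t + 550 = 0  ⇒  m = 103² − 17·550 = 1259
m = 1259 > 0,  v_rel·d = 103 > 0  ⇒  inside

inside=yes margin=1259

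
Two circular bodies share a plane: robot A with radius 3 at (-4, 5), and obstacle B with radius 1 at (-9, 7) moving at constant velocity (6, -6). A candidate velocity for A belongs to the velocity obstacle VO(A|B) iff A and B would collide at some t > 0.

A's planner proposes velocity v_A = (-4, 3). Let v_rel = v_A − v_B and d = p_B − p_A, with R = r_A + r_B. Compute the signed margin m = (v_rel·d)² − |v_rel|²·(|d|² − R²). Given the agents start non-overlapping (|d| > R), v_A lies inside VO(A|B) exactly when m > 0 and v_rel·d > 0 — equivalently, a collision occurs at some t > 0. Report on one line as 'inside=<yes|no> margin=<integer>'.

d = (-5, 2),  |d|² = 29;  R = 3+1 = 4,  c = 29−4² = 13
v_rel = (-10, 9),  |v_rel|² = 181;  v_rel·d = (-10)·(-5) + (9)·(2) = 68
181·t² − 136·t + 13 = 0  ⇒  m = 68² − 181·13 = 2271
m = 2271 > 0,  v_rel·d = 68 > 0  ⇒  inside

inside=yes margin=2271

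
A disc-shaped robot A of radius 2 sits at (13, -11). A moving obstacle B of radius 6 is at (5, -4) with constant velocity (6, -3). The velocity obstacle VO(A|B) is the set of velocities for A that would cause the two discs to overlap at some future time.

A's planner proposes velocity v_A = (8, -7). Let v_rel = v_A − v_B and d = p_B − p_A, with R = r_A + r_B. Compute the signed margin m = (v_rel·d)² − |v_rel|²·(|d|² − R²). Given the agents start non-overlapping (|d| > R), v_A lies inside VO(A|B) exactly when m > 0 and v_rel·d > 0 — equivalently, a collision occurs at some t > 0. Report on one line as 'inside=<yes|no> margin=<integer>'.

d = (-8, 7),  |d|² = 113;  R = 2+6 = 8,  c = 113−8² = 49
v_rel = (2, -4),  |v_rel|² = 20;  v_rel·d = (2)·(-8) + (-4)·(7) = -44
20·t² + 88·t + 49 = 0  ⇒  m = (-44)² − 20·49 = 956
m = 956 > 0,  v_rel·d = -44 < 0  ⇒  outside

inside=no margin=956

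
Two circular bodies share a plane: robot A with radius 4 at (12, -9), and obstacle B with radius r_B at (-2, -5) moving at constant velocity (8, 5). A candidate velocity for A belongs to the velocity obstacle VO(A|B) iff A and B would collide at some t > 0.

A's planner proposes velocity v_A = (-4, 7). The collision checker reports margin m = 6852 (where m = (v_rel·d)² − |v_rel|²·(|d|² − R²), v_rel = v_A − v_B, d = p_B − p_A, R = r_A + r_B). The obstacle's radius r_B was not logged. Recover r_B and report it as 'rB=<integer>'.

m = 6852
d = (-14, 4);  v_rel = (-12, 2),  |v_rel|² = 148
v_rel×d = (-12)·(4) − (2)·(-14) = -20
since m = R²·148 − (-20)²:  R² = (400 + 6852) / 148 = 49
R = √49 = 7  ⇒  r_B = 7 − 4 = 3

rB=3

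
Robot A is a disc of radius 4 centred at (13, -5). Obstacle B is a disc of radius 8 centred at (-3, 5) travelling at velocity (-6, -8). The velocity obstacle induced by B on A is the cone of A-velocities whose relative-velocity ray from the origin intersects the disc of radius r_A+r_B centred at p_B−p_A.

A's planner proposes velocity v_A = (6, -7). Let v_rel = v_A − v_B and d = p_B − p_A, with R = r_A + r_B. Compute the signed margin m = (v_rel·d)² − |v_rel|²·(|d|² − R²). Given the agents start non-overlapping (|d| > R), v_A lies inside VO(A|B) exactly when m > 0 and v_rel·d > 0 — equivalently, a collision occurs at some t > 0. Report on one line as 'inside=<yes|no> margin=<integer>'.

d = (-16, 10),  |d|² = 356;  R = 4+8 = 12,  c = 356−12² = 212
v_rel = (12, 1),  |v_rel|² = 145;  v_rel·d = (12)·(-16) + (1)·(10) = -182
145·t² + 364·t + 212 = 0  ⇒  m = (-182)² − 145·212 = 2384
m = 2384 > 0,  v_rel·d = -182 < 0  ⇒  outside

inside=no margin=2384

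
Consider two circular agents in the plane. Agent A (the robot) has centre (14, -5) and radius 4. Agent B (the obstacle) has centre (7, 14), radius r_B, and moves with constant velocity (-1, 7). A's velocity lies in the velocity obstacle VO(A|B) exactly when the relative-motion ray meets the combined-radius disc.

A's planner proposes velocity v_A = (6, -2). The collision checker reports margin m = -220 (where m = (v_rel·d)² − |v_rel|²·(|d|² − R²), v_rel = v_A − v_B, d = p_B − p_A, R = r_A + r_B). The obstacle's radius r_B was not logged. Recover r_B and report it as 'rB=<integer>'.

m = -220
d = (-7, 19);  v_rel = (7, -9),  |v_rel|² = 130
v_rel×d = (7)·(19) − (-9)·(-7) = 70
since m = R²·130 − 70²:  R² = (4900 + -220) / 130 = 36
R = √36 = 6  ⇒  r_B = 6 − 4 = 2

rB=2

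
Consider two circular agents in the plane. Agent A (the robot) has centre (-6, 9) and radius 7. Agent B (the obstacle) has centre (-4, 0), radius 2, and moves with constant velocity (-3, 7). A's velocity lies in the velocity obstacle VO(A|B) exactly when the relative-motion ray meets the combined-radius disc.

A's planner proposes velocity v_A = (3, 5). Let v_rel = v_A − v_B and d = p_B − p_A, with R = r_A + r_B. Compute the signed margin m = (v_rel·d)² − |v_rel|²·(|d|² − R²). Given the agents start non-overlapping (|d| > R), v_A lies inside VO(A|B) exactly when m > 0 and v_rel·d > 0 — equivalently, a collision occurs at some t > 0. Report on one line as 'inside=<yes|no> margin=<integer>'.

d = (2, -9),  |d|² = 85;  R = 7+2 = 9,  c = 85−9² = 4
v_rel = (6, -2),  |v_rel|² = 40;  v_rel·d = (6)·(2) + (-2)·(-9) = 30
40·t² − 60·t + 4 = 0  ⇒  m = 30² − 40·4 = 740
m = 740 > 0,  v_rel·d = 30 > 0  ⇒  inside

inside=yes margin=740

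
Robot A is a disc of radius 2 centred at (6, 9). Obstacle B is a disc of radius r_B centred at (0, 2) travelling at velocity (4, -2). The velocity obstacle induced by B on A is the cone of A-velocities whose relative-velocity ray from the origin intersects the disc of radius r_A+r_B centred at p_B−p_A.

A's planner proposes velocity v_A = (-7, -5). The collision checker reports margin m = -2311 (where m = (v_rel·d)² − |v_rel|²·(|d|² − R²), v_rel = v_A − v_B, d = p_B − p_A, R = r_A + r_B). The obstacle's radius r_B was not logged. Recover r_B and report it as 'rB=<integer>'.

m = -2311
d = (-6, -7);  v_rel = (-11, -3),  |v_rel|² = 130
v_rel×d = (-11)·(-7) − (-3)·(-6) = 59
since m = R²·130 − 59²:  R² = (3481 + -2311) / 130 = 9
R = √9 = 3  ⇒  r_B = 3 − 2 = 1

rB=1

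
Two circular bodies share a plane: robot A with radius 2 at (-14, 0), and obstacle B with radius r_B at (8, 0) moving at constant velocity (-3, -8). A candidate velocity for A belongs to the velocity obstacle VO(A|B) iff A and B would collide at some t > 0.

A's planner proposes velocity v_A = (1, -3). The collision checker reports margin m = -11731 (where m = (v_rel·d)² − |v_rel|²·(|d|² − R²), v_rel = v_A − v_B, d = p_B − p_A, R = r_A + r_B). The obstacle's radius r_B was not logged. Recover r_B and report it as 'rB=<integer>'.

m = -11731
d = (22, 0);  v_rel = (4, 5),  |v_rel|² = 41
v_rel×d = (4)·(0) − (5)·(22) = -110
since m = R²·41 − (-110)²:  R² = (12100 + -11731) / 41 = 9
R = √9 = 3  ⇒  r_B = 3 − 2 = 1

rB=1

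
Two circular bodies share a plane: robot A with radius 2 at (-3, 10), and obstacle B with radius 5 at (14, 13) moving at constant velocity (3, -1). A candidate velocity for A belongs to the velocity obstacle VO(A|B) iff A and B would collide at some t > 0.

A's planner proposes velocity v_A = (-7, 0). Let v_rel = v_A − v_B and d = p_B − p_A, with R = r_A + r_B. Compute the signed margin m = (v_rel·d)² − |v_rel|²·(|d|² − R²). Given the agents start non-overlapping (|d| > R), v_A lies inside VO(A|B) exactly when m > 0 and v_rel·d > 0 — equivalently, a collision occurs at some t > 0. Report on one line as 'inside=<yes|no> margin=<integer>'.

d = (17, 3),  |d|² = 298;  R = 2+5 = 7,  c = 298−7² = 249
v_rel = (-10, 1),  |v_rel|² = 101;  v_rel·d = (-10)·(17) + (1)·(3) = -167
101·t² + 334·t + 249 = 0  ⇒  m = (-167)² − 101·249 = 2740
m = 2740 > 0,  v_rel·d = -167 < 0  ⇒  outside

inside=no margin=2740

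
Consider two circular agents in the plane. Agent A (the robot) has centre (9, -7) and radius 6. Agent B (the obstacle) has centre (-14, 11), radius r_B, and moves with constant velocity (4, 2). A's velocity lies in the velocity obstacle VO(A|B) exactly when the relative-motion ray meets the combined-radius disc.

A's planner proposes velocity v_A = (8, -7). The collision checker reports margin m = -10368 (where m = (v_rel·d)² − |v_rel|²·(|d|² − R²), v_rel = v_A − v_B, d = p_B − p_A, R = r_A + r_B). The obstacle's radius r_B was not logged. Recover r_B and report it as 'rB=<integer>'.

m = -10368
d = (-23, 18);  v_rel = (4, -9),  |v_rel|² = 97
v_rel×d = (4)·(18) − (-9)·(-23) = -135
since m = R²·97 − (-135)²:  R² = (18225 + -10368) / 97 = 81
R = √81 = 9  ⇒  r_B = 9 − 6 = 3

rB=3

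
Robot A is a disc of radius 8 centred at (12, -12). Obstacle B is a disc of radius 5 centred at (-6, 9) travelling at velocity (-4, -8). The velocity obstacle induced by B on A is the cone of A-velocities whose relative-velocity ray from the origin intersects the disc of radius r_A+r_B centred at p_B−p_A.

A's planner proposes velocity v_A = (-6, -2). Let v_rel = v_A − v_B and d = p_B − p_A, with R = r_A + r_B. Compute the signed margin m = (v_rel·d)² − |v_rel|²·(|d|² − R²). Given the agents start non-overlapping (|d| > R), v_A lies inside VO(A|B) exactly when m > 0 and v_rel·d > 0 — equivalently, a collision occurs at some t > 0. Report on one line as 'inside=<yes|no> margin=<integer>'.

d = (-18, 21),  |d|² = 765;  R = 8+5 = 13,  c = 765−13² = 596
v_rel = (-2, 6),  |v_rel|² = 40;  v_rel·d = (-2)·(-18) + (6)·(21) = 162
40·t² − 324·t + 596 = 0  ⇒  m = 162² − 40·596 = 2404
m = 2404 > 0,  v_rel·d = 162 > 0  ⇒  inside

inside=yes margin=2404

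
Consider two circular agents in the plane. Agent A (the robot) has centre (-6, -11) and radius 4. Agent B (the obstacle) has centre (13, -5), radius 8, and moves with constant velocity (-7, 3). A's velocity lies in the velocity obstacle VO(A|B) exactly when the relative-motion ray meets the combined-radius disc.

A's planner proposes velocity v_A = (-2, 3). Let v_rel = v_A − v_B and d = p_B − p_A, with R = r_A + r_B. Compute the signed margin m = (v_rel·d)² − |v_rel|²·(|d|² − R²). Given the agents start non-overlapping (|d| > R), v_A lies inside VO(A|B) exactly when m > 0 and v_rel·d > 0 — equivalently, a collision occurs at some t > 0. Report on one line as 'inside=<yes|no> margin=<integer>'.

d = (19, 6),  |d|² = 397;  R = 4+8 = 12,  c = 397−12² = 253
v_rel = (5, 0),  |v_rel|² = 25;  v_rel·d = (5)·(19) + (0)·(6) = 95
25·t² − 190·t + 253 = 0  ⇒  m = 95² − 25·253 = 2700
m = 2700 > 0,  v_rel·d = 95 > 0  ⇒  inside

inside=yes margin=2700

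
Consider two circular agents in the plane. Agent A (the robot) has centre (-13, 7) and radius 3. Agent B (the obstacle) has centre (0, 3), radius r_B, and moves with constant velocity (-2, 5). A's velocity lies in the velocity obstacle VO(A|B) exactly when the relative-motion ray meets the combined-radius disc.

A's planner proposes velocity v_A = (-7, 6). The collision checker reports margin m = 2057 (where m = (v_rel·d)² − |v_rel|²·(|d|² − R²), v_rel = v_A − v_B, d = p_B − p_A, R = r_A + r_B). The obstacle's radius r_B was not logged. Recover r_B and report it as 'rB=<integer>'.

m = 2057
d = (13, -4);  v_rel = (-5, 1),  |v_rel|² = 26
v_rel×d = (-5)·(-4) − (1)·(13) = 7
since m = R²·26 − 7²:  R² = (49 + 2057) / 26 = 81
R = √81 = 9  ⇒  r_B = 9 − 3 = 6

rB=6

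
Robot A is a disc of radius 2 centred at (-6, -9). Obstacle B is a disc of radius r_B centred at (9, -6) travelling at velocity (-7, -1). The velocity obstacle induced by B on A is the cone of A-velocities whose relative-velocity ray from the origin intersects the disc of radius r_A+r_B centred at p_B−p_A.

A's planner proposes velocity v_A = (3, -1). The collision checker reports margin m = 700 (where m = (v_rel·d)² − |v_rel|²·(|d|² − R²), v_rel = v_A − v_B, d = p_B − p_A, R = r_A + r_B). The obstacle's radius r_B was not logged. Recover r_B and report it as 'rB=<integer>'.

m = 700
d = (15, 3);  v_rel = (10, 0),  |v_rel|² = 100
v_rel×d = (10)·(3) − (0)·(15) = 30
since m = R²·100 − 30²:  R² = (900 + 700) / 100 = 16
R = √16 = 4  ⇒  r_B = 4 − 2 = 2

rB=2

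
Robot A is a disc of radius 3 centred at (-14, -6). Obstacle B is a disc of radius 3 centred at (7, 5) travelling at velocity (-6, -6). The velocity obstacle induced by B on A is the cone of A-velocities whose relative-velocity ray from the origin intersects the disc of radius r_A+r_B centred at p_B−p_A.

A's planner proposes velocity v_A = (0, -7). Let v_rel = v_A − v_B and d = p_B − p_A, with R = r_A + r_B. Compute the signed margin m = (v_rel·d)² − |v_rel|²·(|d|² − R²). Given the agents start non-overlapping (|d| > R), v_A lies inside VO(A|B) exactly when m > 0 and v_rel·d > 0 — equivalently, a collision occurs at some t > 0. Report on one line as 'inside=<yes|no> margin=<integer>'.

d = (21, 11),  |d|² = 562;  R = 3+3 = 6,  c = 562−6² = 526
v_rel = (6, -1),  |v_rel|² = 37;  v_rel·d = (6)·(21) + (-1)·(11) = 115
37·t² − 230·t + 526 = 0  ⇒  m = 115² − 37·526 = -6237
m = -6237 < 0,  v_rel·d = 115 > 0  ⇒  outside

inside=no margin=-6237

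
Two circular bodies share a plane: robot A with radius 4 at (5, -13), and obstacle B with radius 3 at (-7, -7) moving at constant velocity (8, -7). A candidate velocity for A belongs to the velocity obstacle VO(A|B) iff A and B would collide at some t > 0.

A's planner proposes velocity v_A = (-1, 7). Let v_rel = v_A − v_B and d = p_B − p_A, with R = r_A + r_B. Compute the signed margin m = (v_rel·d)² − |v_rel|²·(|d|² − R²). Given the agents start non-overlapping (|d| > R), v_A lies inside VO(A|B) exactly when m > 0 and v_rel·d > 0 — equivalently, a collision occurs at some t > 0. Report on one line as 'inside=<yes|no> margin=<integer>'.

d = (-12, 6),  |d|² = 180;  R = 4+3 = 7,  c = 180−7² = 131
v_rel = (-9, 14),  |v_rel|² = 277;  v_rel·d = (-9)·(-12) + (14)·(6) = 192
277·t² − 384·t + 131 = 0  ⇒  m = 192² − 277·131 = 577
m = 577 > 0,  v_rel·d = 192 > 0  ⇒  inside

inside=yes margin=577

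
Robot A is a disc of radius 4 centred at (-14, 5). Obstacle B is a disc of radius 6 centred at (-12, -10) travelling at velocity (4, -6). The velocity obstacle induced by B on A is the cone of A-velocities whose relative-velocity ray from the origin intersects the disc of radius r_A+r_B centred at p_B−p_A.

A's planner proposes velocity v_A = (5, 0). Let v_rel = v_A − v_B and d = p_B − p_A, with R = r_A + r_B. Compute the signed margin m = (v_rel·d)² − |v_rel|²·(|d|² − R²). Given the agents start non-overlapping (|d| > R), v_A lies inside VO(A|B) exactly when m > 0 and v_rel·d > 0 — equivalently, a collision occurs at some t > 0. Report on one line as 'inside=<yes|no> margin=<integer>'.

d = (2, -15),  |d|² = 229;  R = 4+6 = 10,  c = 229−10² = 129
v_rel = (1, 6),  |v_rel|² = 37;  v_rel·d = (1)·(2) + (6)·(-15) = -88
37·t² + 176·t + 129 = 0  ⇒  m = (-88)² − 37·129 = 2971
m = 2971 > 0,  v_rel·d = -88 < 0  ⇒  outside

inside=no margin=2971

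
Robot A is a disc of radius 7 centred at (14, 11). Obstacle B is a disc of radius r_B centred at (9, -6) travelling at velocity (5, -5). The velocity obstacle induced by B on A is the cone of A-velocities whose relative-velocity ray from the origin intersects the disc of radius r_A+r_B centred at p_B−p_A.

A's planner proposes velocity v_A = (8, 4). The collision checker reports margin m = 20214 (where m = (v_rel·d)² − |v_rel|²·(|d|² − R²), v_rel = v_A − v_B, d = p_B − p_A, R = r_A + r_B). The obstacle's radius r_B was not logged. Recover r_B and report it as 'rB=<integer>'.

m = 20214
d = (-5, -17);  v_rel = (3, 9),  |v_rel|² = 90
v_rel×d = (3)·(-17) − (9)·(-5) = -6
since m = R²·90 − (-6)²:  R² = (36 + 20214) / 90 = 225
R = √225 = 15  ⇒  r_B = 15 − 7 = 8

rB=8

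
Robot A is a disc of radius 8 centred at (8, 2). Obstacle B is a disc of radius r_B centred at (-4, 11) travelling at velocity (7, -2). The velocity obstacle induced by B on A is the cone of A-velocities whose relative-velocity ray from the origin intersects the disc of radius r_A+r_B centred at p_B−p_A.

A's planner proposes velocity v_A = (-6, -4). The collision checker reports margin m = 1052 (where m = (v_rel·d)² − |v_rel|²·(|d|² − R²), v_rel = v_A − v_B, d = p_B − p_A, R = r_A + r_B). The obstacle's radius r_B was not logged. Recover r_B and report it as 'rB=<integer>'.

m = 1052
d = (-12, 9);  v_rel = (-13, -2),  |v_rel|² = 173
v_rel×d = (-13)·(9) − (-2)·(-12) = -141
since m = R²·173 − (-141)²:  R² = (19881 + 1052) / 173 = 121
R = √121 = 11  ⇒  r_B = 11 − 8 = 3

rB=3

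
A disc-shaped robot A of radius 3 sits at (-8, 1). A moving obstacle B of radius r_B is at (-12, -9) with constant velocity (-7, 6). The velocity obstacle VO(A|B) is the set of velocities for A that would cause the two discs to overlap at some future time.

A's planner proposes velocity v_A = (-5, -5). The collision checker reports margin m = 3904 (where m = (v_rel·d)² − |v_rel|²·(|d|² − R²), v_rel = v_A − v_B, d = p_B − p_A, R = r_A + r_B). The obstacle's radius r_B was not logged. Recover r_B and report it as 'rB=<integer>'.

m = 3904
d = (-4, -10);  v_rel = (2, -11),  |v_rel|² = 125
v_rel×d = (2)·(-10) − (-11)·(-4) = -64
since m = R²·125 − (-64)²:  R² = (4096 + 3904) / 125 = 64
R = √64 = 8  ⇒  r_B = 8 − 3 = 5

rB=5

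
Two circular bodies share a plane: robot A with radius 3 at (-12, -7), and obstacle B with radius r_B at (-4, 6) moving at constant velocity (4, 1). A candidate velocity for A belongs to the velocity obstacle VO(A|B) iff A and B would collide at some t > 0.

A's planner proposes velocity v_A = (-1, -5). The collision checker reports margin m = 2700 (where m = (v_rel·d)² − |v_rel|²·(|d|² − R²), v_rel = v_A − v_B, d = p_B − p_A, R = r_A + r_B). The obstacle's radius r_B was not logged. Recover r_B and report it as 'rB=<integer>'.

m = 2700
d = (8, 13);  v_rel = (-5, -6),  |v_rel|² = 61
v_rel×d = (-5)·(13) − (-6)·(8) = -17
since m = R²·61 − (-17)²:  R² = (289 + 2700) / 61 = 49
R = √49 = 7  ⇒  r_B = 7 − 3 = 4

rB=4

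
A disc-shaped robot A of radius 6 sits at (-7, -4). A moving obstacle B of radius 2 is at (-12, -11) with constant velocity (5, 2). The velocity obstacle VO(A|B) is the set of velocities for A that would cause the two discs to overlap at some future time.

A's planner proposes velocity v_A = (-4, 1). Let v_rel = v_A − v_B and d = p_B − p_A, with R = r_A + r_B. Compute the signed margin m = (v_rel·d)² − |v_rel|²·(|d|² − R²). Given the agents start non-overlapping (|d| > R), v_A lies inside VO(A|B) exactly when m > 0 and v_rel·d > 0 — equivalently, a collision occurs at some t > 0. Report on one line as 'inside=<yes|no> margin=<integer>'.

d = (-5, -7),  |d|² = 74;  R = 6+2 = 8,  c = 74−8² = 10
v_rel = (-9, -1),  |v_rel|² = 82;  v_rel·d = (-9)·(-5) + (-1)·(-7) = 52
82·t² − 104·t + 10 = 0  ⇒  m = 52² − 82·10 = 1884
m = 1884 > 0,  v_rel·d = 52 > 0  ⇒  inside

inside=yes margin=1884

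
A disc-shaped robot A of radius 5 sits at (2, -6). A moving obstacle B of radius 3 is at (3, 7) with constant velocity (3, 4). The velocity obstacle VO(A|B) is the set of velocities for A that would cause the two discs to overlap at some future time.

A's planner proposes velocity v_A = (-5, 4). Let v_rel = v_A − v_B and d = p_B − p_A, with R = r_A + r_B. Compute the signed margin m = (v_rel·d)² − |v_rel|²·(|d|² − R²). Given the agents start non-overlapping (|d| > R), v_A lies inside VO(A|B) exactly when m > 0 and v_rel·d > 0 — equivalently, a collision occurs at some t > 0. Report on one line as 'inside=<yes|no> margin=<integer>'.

d = (1, 13),  |d|² = 170;  R = 5+3 = 8,  c = 170−8² = 106
v_rel = (-8, 0),  |v_rel|² = 64;  v_rel·d = (-8)·(1) + (0)·(13) = -8
64·t² + 16·t + 106 = 0  ⇒  m = (-8)² − 64·106 = -6720
m = -6720 < 0,  v_rel·d = -8 < 0  ⇒  outside

inside=no margin=-6720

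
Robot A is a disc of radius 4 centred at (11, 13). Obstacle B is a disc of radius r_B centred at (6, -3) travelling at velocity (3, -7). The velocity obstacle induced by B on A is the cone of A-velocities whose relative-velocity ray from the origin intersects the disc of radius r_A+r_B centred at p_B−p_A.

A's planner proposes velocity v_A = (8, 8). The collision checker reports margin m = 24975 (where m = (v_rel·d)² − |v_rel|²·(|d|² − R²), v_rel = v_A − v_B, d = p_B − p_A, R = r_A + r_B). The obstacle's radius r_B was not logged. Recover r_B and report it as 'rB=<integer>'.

m = 24975
d = (-5, -16);  v_rel = (5, 15),  |v_rel|² = 250
v_rel×d = (5)·(-16) − (15)·(-5) = -5
since m = R²·250 − (-5)²:  R² = (25 + 24975) / 250 = 100
R = √100 = 10  ⇒  r_B = 10 − 4 = 6

rB=6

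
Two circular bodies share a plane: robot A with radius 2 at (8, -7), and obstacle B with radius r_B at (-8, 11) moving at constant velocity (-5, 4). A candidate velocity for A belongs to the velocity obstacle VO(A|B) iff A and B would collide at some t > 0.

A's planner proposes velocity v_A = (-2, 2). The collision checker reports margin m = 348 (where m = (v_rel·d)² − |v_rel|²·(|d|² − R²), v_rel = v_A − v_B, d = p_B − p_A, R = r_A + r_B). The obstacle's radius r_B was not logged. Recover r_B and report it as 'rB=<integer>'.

m = 348
d = (-16, 18);  v_rel = (3, -2),  |v_rel|² = 13
v_rel×d = (3)·(18) − (-2)·(-16) = 22
since m = R²·13 − 22²:  R² = (484 + 348) / 13 = 64
R = √64 = 8  ⇒  r_B = 8 − 2 = 6

rB=6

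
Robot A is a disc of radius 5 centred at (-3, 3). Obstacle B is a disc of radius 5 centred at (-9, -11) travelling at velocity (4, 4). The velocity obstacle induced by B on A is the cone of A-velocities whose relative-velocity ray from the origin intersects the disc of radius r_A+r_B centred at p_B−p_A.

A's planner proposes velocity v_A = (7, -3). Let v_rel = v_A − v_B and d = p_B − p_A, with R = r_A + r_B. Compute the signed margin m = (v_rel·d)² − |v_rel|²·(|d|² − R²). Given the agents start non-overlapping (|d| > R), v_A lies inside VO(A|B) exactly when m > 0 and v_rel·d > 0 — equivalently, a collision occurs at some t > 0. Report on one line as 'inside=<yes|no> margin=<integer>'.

d = (-6, -14),  |d|² = 232;  R = 5+5 = 10,  c = 232−10² = 132
v_rel = (3, -7),  |v_rel|² = 58;  v_rel·d = (3)·(-6) + (-7)·(-14) = 80
58·t² − 160·t + 132 = 0  ⇒  m = 80² − 58·132 = -1256
m = -1256 < 0,  v_rel·d = 80 > 0  ⇒  outside

inside=no margin=-1256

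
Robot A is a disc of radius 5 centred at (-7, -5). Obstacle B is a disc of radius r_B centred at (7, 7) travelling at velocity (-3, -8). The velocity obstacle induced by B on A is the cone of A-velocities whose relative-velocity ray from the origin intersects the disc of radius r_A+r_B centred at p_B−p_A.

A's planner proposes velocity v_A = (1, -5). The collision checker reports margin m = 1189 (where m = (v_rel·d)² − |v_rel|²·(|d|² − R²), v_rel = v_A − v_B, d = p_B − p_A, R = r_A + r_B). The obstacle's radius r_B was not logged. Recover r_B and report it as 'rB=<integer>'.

m = 1189
d = (14, 12);  v_rel = (4, 3),  |v_rel|² = 25
v_rel×d = (4)·(12) − (3)·(14) = 6
since m = R²·25 − 6²:  R² = (36 + 1189) / 25 = 49
R = √49 = 7  ⇒  r_B = 7 − 5 = 2

rB=2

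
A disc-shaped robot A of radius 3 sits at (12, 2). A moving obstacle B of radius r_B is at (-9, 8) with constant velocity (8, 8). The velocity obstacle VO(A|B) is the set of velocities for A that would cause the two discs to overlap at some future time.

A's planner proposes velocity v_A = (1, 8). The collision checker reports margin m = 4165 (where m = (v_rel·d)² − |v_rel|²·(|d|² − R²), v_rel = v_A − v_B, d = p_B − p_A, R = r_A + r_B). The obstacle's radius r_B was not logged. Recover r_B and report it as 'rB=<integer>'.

m = 4165
d = (-21, 6);  v_rel = (-7, 0),  |v_rel|² = 49
v_rel×d = (-7)·(6) − (0)·(-21) = -42
since m = R²·49 − (-42)²:  R² = (1764 + 4165) / 49 = 121
R = √121 = 11  ⇒  r_B = 11 − 3 = 8

rB=8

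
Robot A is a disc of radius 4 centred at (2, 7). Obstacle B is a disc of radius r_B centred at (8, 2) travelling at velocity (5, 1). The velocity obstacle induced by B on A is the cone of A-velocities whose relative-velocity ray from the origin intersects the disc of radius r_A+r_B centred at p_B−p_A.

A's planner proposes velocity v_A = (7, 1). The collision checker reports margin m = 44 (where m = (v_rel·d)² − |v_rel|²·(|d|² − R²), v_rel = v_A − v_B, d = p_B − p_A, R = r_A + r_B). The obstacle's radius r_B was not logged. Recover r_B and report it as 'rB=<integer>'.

m = 44
d = (6, -5);  v_rel = (2, 0),  |v_rel|² = 4
v_rel×d = (2)·(-5) − (0)·(6) = -10
since m = R²·4 − (-10)²:  R² = (100 + 44) / 4 = 36
R = √36 = 6  ⇒  r_B = 6 − 4 = 2

rB=2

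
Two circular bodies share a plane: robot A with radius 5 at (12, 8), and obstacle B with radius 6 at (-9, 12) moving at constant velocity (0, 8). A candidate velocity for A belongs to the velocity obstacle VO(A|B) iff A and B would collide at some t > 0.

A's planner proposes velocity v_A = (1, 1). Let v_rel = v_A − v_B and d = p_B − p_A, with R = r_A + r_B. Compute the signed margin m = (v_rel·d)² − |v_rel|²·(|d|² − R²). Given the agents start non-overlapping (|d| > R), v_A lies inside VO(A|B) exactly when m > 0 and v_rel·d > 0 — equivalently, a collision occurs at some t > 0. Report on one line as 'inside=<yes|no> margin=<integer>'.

d = (-21, 4),  |d|² = 457;  R = 5+6 = 11,  c = 457−11² = 336
v_rel = (1, -7),  |v_rel|² = 50;  v_rel·d = (1)·(-21) + (-7)·(4) = -49
50·t² + 98·t + 336 = 0  ⇒  m = (-49)² − 50·336 = -14399
m = -14399 < 0,  v_rel·d = -49 < 0  ⇒  outside

inside=no margin=-14399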